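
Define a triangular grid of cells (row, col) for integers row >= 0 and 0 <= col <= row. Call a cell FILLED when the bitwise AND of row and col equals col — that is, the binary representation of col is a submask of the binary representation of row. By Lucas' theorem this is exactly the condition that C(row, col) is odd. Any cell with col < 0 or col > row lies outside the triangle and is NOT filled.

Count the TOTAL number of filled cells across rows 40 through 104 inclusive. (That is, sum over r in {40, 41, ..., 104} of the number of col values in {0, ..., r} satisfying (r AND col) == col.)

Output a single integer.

Answer: 1034

Derivation:
r40=101000 pc2: +4 =4
r41=101001 pc3: +8 =12
r42=101010 pc3: +8 =20
r43=101011 pc4: +16 =36
r44=101100 pc3: +8 =44
r45=101101 pc4: +16 =60
r46=101110 pc4: +16 =76
r47=101111 pc5: +32 =108
r48=110000 pc2: +4 =112
r49=110001 pc3: +8 =120
r50=110010 pc3: +8 =128
r51=110011 pc4: +16 =144
r52=110100 pc3: +8 =152
r53=110101 pc4: +16 =168
r54=110110 pc4: +16 =184
r55=110111 pc5: +32 =216
r56=111000 pc3: +8 =224
r57=111001 pc4: +16 =240
r58=111010 pc4: +16 =256
r59=111011 pc5: +32 =288
r60=111100 pc4: +16 =304
r61=111101 pc5: +32 =336
r62=111110 pc5: +32 =368
r63=111111 pc6: +64 =432
r64=1000000 pc1: +2 =434
r65=1000001 pc2: +4 =438
r66=1000010 pc2: +4 =442
r67=1000011 pc3: +8 =450
r68=1000100 pc2: +4 =454
r69=1000101 pc3: +8 =462
r70=1000110 pc3: +8 =470
r71=1000111 pc4: +16 =486
r72=1001000 pc2: +4 =490
r73=1001001 pc3: +8 =498
r74=1001010 pc3: +8 =506
r75=1001011 pc4: +16 =522
r76=1001100 pc3: +8 =530
r77=1001101 pc4: +16 =546
r78=1001110 pc4: +16 =562
r79=1001111 pc5: +32 =594
r80=1010000 pc2: +4 =598
r81=1010001 pc3: +8 =606
r82=1010010 pc3: +8 =614
r83=1010011 pc4: +16 =630
r84=1010100 pc3: +8 =638
r85=1010101 pc4: +16 =654
r86=1010110 pc4: +16 =670
r87=1010111 pc5: +32 =702
r88=1011000 pc3: +8 =710
r89=1011001 pc4: +16 =726
r90=1011010 pc4: +16 =742
r91=1011011 pc5: +32 =774
r92=1011100 pc4: +16 =790
r93=1011101 pc5: +32 =822
r94=1011110 pc5: +32 =854
r95=1011111 pc6: +64 =918
r96=1100000 pc2: +4 =922
r97=1100001 pc3: +8 =930
r98=1100010 pc3: +8 =938
r99=1100011 pc4: +16 =954
r100=1100100 pc3: +8 =962
r101=1100101 pc4: +16 =978
r102=1100110 pc4: +16 =994
r103=1100111 pc5: +32 =1026
r104=1101000 pc3: +8 =1034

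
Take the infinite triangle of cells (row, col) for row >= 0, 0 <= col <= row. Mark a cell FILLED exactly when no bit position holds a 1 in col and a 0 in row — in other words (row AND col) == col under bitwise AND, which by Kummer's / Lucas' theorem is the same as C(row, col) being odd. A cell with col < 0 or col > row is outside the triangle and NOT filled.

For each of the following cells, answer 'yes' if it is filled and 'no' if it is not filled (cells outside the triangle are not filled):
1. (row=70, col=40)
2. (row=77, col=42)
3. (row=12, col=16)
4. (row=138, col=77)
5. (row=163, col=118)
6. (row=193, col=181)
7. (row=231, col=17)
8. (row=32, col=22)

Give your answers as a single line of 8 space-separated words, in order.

Answer: no no no no no no no no

Derivation:
(70,40): row=0b1000110, col=0b101000, row AND col = 0b0 = 0; 0 != 40 -> empty
(77,42): row=0b1001101, col=0b101010, row AND col = 0b1000 = 8; 8 != 42 -> empty
(12,16): col outside [0, 12] -> not filled
(138,77): row=0b10001010, col=0b1001101, row AND col = 0b1000 = 8; 8 != 77 -> empty
(163,118): row=0b10100011, col=0b1110110, row AND col = 0b100010 = 34; 34 != 118 -> empty
(193,181): row=0b11000001, col=0b10110101, row AND col = 0b10000001 = 129; 129 != 181 -> empty
(231,17): row=0b11100111, col=0b10001, row AND col = 0b1 = 1; 1 != 17 -> empty
(32,22): row=0b100000, col=0b10110, row AND col = 0b0 = 0; 0 != 22 -> empty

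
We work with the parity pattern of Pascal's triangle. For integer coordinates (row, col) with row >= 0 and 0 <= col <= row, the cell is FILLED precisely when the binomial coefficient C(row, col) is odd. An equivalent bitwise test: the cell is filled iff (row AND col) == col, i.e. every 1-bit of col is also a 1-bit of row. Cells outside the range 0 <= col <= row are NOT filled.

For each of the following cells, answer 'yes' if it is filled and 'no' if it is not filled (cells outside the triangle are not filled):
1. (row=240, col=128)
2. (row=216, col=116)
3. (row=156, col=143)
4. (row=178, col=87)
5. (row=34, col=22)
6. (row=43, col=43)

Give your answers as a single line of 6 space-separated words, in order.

Answer: yes no no no no yes

Derivation:
(240,128): row=0b11110000, col=0b10000000, row AND col = 0b10000000 = 128; 128 == 128 -> filled
(216,116): row=0b11011000, col=0b1110100, row AND col = 0b1010000 = 80; 80 != 116 -> empty
(156,143): row=0b10011100, col=0b10001111, row AND col = 0b10001100 = 140; 140 != 143 -> empty
(178,87): row=0b10110010, col=0b1010111, row AND col = 0b10010 = 18; 18 != 87 -> empty
(34,22): row=0b100010, col=0b10110, row AND col = 0b10 = 2; 2 != 22 -> empty
(43,43): row=0b101011, col=0b101011, row AND col = 0b101011 = 43; 43 == 43 -> filled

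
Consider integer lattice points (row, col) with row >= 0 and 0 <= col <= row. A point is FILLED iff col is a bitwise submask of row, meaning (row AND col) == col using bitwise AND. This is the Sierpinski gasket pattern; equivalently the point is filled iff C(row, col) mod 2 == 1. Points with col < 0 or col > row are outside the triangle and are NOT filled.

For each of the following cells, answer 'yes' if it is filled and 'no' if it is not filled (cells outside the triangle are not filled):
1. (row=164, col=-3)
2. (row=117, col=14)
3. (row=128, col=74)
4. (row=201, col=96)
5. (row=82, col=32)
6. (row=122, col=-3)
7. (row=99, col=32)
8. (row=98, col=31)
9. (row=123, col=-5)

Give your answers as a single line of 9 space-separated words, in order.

(164,-3): col outside [0, 164] -> not filled
(117,14): row=0b1110101, col=0b1110, row AND col = 0b100 = 4; 4 != 14 -> empty
(128,74): row=0b10000000, col=0b1001010, row AND col = 0b0 = 0; 0 != 74 -> empty
(201,96): row=0b11001001, col=0b1100000, row AND col = 0b1000000 = 64; 64 != 96 -> empty
(82,32): row=0b1010010, col=0b100000, row AND col = 0b0 = 0; 0 != 32 -> empty
(122,-3): col outside [0, 122] -> not filled
(99,32): row=0b1100011, col=0b100000, row AND col = 0b100000 = 32; 32 == 32 -> filled
(98,31): row=0b1100010, col=0b11111, row AND col = 0b10 = 2; 2 != 31 -> empty
(123,-5): col outside [0, 123] -> not filled

Answer: no no no no no no yes no no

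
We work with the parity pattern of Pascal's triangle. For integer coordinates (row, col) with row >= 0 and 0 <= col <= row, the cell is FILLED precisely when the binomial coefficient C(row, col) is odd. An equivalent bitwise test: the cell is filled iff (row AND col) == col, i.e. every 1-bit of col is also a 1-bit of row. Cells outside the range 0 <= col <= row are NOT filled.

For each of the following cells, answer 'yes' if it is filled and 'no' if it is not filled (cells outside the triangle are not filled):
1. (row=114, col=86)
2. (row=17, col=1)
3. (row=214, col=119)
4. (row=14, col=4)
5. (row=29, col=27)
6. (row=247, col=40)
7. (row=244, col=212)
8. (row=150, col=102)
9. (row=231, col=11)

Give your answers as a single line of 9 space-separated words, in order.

(114,86): row=0b1110010, col=0b1010110, row AND col = 0b1010010 = 82; 82 != 86 -> empty
(17,1): row=0b10001, col=0b1, row AND col = 0b1 = 1; 1 == 1 -> filled
(214,119): row=0b11010110, col=0b1110111, row AND col = 0b1010110 = 86; 86 != 119 -> empty
(14,4): row=0b1110, col=0b100, row AND col = 0b100 = 4; 4 == 4 -> filled
(29,27): row=0b11101, col=0b11011, row AND col = 0b11001 = 25; 25 != 27 -> empty
(247,40): row=0b11110111, col=0b101000, row AND col = 0b100000 = 32; 32 != 40 -> empty
(244,212): row=0b11110100, col=0b11010100, row AND col = 0b11010100 = 212; 212 == 212 -> filled
(150,102): row=0b10010110, col=0b1100110, row AND col = 0b110 = 6; 6 != 102 -> empty
(231,11): row=0b11100111, col=0b1011, row AND col = 0b11 = 3; 3 != 11 -> empty

Answer: no yes no yes no no yes no no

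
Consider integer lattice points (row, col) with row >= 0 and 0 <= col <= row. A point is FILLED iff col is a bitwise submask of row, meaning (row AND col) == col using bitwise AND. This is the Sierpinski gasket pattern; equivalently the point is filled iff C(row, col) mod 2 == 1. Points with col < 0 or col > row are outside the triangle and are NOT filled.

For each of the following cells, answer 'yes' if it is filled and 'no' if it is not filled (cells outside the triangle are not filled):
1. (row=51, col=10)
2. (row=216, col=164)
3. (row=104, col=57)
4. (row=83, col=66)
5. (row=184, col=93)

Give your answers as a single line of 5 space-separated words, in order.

Answer: no no no yes no

Derivation:
(51,10): row=0b110011, col=0b1010, row AND col = 0b10 = 2; 2 != 10 -> empty
(216,164): row=0b11011000, col=0b10100100, row AND col = 0b10000000 = 128; 128 != 164 -> empty
(104,57): row=0b1101000, col=0b111001, row AND col = 0b101000 = 40; 40 != 57 -> empty
(83,66): row=0b1010011, col=0b1000010, row AND col = 0b1000010 = 66; 66 == 66 -> filled
(184,93): row=0b10111000, col=0b1011101, row AND col = 0b11000 = 24; 24 != 93 -> empty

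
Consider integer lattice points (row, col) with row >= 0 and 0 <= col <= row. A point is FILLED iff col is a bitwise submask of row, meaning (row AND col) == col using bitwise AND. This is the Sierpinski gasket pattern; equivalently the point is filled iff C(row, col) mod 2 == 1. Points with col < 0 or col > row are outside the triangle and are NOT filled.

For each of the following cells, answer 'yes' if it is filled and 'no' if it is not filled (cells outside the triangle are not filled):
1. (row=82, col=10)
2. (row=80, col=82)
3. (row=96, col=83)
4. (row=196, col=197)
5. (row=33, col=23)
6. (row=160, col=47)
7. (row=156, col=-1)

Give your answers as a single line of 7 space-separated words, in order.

(82,10): row=0b1010010, col=0b1010, row AND col = 0b10 = 2; 2 != 10 -> empty
(80,82): col outside [0, 80] -> not filled
(96,83): row=0b1100000, col=0b1010011, row AND col = 0b1000000 = 64; 64 != 83 -> empty
(196,197): col outside [0, 196] -> not filled
(33,23): row=0b100001, col=0b10111, row AND col = 0b1 = 1; 1 != 23 -> empty
(160,47): row=0b10100000, col=0b101111, row AND col = 0b100000 = 32; 32 != 47 -> empty
(156,-1): col outside [0, 156] -> not filled

Answer: no no no no no no no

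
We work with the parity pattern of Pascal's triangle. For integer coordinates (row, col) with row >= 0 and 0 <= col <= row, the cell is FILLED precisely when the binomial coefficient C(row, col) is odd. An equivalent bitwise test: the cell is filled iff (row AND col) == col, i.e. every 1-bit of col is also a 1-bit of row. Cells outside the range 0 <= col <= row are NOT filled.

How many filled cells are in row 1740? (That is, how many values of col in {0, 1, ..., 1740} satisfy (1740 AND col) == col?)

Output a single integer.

Answer: 64

Derivation:
1740 in binary = 11011001100
popcount(1740) = number of 1-bits in 11011001100 = 6
A col c satisfies (1740 AND c) == c iff every set bit of c is also set in 1740; each of the 6 set bits of 1740 can independently be on or off in c.
count = 2^6 = 64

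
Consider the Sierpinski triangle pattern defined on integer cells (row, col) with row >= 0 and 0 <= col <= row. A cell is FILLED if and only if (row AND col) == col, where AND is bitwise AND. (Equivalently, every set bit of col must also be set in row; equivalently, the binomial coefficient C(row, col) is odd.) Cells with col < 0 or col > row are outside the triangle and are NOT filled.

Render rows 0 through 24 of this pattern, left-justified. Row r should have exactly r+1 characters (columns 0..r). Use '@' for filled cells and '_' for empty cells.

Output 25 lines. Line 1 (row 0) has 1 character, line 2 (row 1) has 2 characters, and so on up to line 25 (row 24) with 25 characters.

Answer: @
@@
@_@
@@@@
@___@
@@__@@
@_@_@_@
@@@@@@@@
@_______@
@@______@@
@_@_____@_@
@@@@____@@@@
@___@___@___@
@@__@@__@@__@@
@_@_@_@_@_@_@_@
@@@@@@@@@@@@@@@@
@_______________@
@@______________@@
@_@_____________@_@
@@@@____________@@@@
@___@___________@___@
@@__@@__________@@__@@
@_@_@_@_________@_@_@_@
@@@@@@@@________@@@@@@@@
@_______@_______@_______@

Derivation:
r0=0: @
r1=1: @@
r2=10: @_@
r3=11: @@@@
r4=100: @___@
r5=101: @@__@@
r6=110: @_@_@_@
r7=111: @@@@@@@@
r8=1000: @_______@
r9=1001: @@______@@
r10=1010: @_@_____@_@
r11=1011: @@@@____@@@@
r12=1100: @___@___@___@
r13=1101: @@__@@__@@__@@
r14=1110: @_@_@_@_@_@_@_@
r15=1111: @@@@@@@@@@@@@@@@
r16=10000: @_______________@
r17=10001: @@______________@@
r18=10010: @_@_____________@_@
r19=10011: @@@@____________@@@@
r20=10100: @___@___________@___@
r21=10101: @@__@@__________@@__@@
r22=10110: @_@_@_@_________@_@_@_@
r23=10111: @@@@@@@@________@@@@@@@@
r24=11000: @_______@_______@_______@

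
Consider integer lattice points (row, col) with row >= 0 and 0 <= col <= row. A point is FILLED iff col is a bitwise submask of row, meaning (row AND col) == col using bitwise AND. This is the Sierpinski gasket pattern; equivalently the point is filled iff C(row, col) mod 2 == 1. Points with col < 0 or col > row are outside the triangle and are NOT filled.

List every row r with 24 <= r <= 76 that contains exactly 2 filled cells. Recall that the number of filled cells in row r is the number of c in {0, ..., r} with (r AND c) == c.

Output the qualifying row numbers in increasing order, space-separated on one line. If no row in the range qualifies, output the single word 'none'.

Row r has 2^popcount(r) filled cells, so we need popcount(r) = log2(2) = 1.
Scan r = 24..76 and keep those with exactly 1 one-bits:
r=24=11000 popcount=2 -> skip
r=25=11001 popcount=3 -> skip
r=26=11010 popcount=3 -> skip
r=27=11011 popcount=4 -> skip
r=28=11100 popcount=3 -> skip
r=29=11101 popcount=4 -> skip
r=30=11110 popcount=4 -> skip
r=31=11111 popcount=5 -> skip
r=32=100000 popcount=1 -> KEEP
r=33=100001 popcount=2 -> skip
r=34=100010 popcount=2 -> skip
r=35=100011 popcount=3 -> skip
r=36=100100 popcount=2 -> skip
r=37=100101 popcount=3 -> skip
r=38=100110 popcount=3 -> skip
r=39=100111 popcount=4 -> skip
r=40=101000 popcount=2 -> skip
r=41=101001 popcount=3 -> skip
r=42=101010 popcount=3 -> skip
r=43=101011 popcount=4 -> skip
r=44=101100 popcount=3 -> skip
r=45=101101 popcount=4 -> skip
r=46=101110 popcount=4 -> skip
r=47=101111 popcount=5 -> skip
r=48=110000 popcount=2 -> skip
r=49=110001 popcount=3 -> skip
r=50=110010 popcount=3 -> skip
r=51=110011 popcount=4 -> skip
r=52=110100 popcount=3 -> skip
r=53=110101 popcount=4 -> skip
r=54=110110 popcount=4 -> skip
r=55=110111 popcount=5 -> skip
r=56=111000 popcount=3 -> skip
r=57=111001 popcount=4 -> skip
r=58=111010 popcount=4 -> skip
r=59=111011 popcount=5 -> skip
r=60=111100 popcount=4 -> skip
r=61=111101 popcount=5 -> skip
r=62=111110 popcount=5 -> skip
r=63=111111 popcount=6 -> skip
r=64=1000000 popcount=1 -> KEEP
r=65=1000001 popcount=2 -> skip
r=66=1000010 popcount=2 -> skip
r=67=1000011 popcount=3 -> skip
r=68=1000100 popcount=2 -> skip
r=69=1000101 popcount=3 -> skip
r=70=1000110 popcount=3 -> skip
r=71=1000111 popcount=4 -> skip
r=72=1001000 popcount=2 -> skip
r=73=1001001 popcount=3 -> skip
r=74=1001010 popcount=3 -> skip
r=75=1001011 popcount=4 -> skip
r=76=1001100 popcount=3 -> skip
Kept rows: 32 64

Answer: 32 64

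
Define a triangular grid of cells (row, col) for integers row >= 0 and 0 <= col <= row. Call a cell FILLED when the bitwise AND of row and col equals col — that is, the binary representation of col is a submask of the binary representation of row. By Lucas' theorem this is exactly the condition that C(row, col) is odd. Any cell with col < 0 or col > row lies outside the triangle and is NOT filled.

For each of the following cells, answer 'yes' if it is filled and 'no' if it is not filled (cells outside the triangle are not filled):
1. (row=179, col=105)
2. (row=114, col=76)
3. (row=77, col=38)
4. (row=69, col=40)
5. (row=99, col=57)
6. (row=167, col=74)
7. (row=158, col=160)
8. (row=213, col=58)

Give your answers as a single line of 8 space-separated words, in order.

(179,105): row=0b10110011, col=0b1101001, row AND col = 0b100001 = 33; 33 != 105 -> empty
(114,76): row=0b1110010, col=0b1001100, row AND col = 0b1000000 = 64; 64 != 76 -> empty
(77,38): row=0b1001101, col=0b100110, row AND col = 0b100 = 4; 4 != 38 -> empty
(69,40): row=0b1000101, col=0b101000, row AND col = 0b0 = 0; 0 != 40 -> empty
(99,57): row=0b1100011, col=0b111001, row AND col = 0b100001 = 33; 33 != 57 -> empty
(167,74): row=0b10100111, col=0b1001010, row AND col = 0b10 = 2; 2 != 74 -> empty
(158,160): col outside [0, 158] -> not filled
(213,58): row=0b11010101, col=0b111010, row AND col = 0b10000 = 16; 16 != 58 -> empty

Answer: no no no no no no no no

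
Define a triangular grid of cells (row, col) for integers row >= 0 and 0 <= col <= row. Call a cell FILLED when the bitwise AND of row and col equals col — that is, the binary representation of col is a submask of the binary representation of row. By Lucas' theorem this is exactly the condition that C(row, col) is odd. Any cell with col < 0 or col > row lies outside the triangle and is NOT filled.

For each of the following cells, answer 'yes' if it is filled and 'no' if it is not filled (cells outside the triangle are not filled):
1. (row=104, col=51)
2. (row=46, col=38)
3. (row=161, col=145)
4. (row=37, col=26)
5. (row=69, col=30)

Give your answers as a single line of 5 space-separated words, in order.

Answer: no yes no no no

Derivation:
(104,51): row=0b1101000, col=0b110011, row AND col = 0b100000 = 32; 32 != 51 -> empty
(46,38): row=0b101110, col=0b100110, row AND col = 0b100110 = 38; 38 == 38 -> filled
(161,145): row=0b10100001, col=0b10010001, row AND col = 0b10000001 = 129; 129 != 145 -> empty
(37,26): row=0b100101, col=0b11010, row AND col = 0b0 = 0; 0 != 26 -> empty
(69,30): row=0b1000101, col=0b11110, row AND col = 0b100 = 4; 4 != 30 -> empty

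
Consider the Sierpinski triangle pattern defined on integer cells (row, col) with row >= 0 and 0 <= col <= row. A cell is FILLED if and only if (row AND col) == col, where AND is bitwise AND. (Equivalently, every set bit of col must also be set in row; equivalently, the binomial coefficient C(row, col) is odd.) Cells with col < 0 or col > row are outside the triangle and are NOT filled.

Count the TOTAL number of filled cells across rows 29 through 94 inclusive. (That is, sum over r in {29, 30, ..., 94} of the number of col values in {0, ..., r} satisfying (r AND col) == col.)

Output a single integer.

r29=11101 pc4: +16 =16
r30=11110 pc4: +16 =32
r31=11111 pc5: +32 =64
r32=100000 pc1: +2 =66
r33=100001 pc2: +4 =70
r34=100010 pc2: +4 =74
r35=100011 pc3: +8 =82
r36=100100 pc2: +4 =86
r37=100101 pc3: +8 =94
r38=100110 pc3: +8 =102
r39=100111 pc4: +16 =118
r40=101000 pc2: +4 =122
r41=101001 pc3: +8 =130
r42=101010 pc3: +8 =138
r43=101011 pc4: +16 =154
r44=101100 pc3: +8 =162
r45=101101 pc4: +16 =178
r46=101110 pc4: +16 =194
r47=101111 pc5: +32 =226
r48=110000 pc2: +4 =230
r49=110001 pc3: +8 =238
r50=110010 pc3: +8 =246
r51=110011 pc4: +16 =262
r52=110100 pc3: +8 =270
r53=110101 pc4: +16 =286
r54=110110 pc4: +16 =302
r55=110111 pc5: +32 =334
r56=111000 pc3: +8 =342
r57=111001 pc4: +16 =358
r58=111010 pc4: +16 =374
r59=111011 pc5: +32 =406
r60=111100 pc4: +16 =422
r61=111101 pc5: +32 =454
r62=111110 pc5: +32 =486
r63=111111 pc6: +64 =550
r64=1000000 pc1: +2 =552
r65=1000001 pc2: +4 =556
r66=1000010 pc2: +4 =560
r67=1000011 pc3: +8 =568
r68=1000100 pc2: +4 =572
r69=1000101 pc3: +8 =580
r70=1000110 pc3: +8 =588
r71=1000111 pc4: +16 =604
r72=1001000 pc2: +4 =608
r73=1001001 pc3: +8 =616
r74=1001010 pc3: +8 =624
r75=1001011 pc4: +16 =640
r76=1001100 pc3: +8 =648
r77=1001101 pc4: +16 =664
r78=1001110 pc4: +16 =680
r79=1001111 pc5: +32 =712
r80=1010000 pc2: +4 =716
r81=1010001 pc3: +8 =724
r82=1010010 pc3: +8 =732
r83=1010011 pc4: +16 =748
r84=1010100 pc3: +8 =756
r85=1010101 pc4: +16 =772
r86=1010110 pc4: +16 =788
r87=1010111 pc5: +32 =820
r88=1011000 pc3: +8 =828
r89=1011001 pc4: +16 =844
r90=1011010 pc4: +16 =860
r91=1011011 pc5: +32 =892
r92=1011100 pc4: +16 =908
r93=1011101 pc5: +32 =940
r94=1011110 pc5: +32 =972

Answer: 972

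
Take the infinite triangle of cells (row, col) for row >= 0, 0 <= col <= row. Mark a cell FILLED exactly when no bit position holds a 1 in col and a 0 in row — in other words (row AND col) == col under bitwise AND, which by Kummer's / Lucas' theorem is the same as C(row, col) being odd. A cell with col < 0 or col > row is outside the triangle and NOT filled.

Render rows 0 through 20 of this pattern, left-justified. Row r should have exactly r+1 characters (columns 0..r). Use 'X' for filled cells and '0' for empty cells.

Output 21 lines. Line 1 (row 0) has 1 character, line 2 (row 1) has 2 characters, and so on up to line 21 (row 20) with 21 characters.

Answer: X
XX
X0X
XXXX
X000X
XX00XX
X0X0X0X
XXXXXXXX
X0000000X
XX000000XX
X0X00000X0X
XXXX0000XXXX
X000X000X000X
XX00XX00XX00XX
X0X0X0X0X0X0X0X
XXXXXXXXXXXXXXXX
X000000000000000X
XX00000000000000XX
X0X0000000000000X0X
XXXX000000000000XXXX
X000X00000000000X000X

Derivation:
r0=0: X
r1=1: XX
r2=10: X0X
r3=11: XXXX
r4=100: X000X
r5=101: XX00XX
r6=110: X0X0X0X
r7=111: XXXXXXXX
r8=1000: X0000000X
r9=1001: XX000000XX
r10=1010: X0X00000X0X
r11=1011: XXXX0000XXXX
r12=1100: X000X000X000X
r13=1101: XX00XX00XX00XX
r14=1110: X0X0X0X0X0X0X0X
r15=1111: XXXXXXXXXXXXXXXX
r16=10000: X000000000000000X
r17=10001: XX00000000000000XX
r18=10010: X0X0000000000000X0X
r19=10011: XXXX000000000000XXXX
r20=10100: X000X00000000000X000X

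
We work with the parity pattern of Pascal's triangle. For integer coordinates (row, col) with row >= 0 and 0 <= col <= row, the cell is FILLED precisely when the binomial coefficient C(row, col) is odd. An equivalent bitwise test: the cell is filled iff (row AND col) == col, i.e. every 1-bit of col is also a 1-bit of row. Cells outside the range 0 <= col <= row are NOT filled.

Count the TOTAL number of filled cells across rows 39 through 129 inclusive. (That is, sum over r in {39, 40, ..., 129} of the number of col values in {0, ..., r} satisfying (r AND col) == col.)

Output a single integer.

Answer: 1912

Derivation:
r39=100111 pc4: +16 =16
r40=101000 pc2: +4 =20
r41=101001 pc3: +8 =28
r42=101010 pc3: +8 =36
r43=101011 pc4: +16 =52
r44=101100 pc3: +8 =60
r45=101101 pc4: +16 =76
r46=101110 pc4: +16 =92
r47=101111 pc5: +32 =124
r48=110000 pc2: +4 =128
r49=110001 pc3: +8 =136
r50=110010 pc3: +8 =144
r51=110011 pc4: +16 =160
r52=110100 pc3: +8 =168
r53=110101 pc4: +16 =184
r54=110110 pc4: +16 =200
r55=110111 pc5: +32 =232
r56=111000 pc3: +8 =240
r57=111001 pc4: +16 =256
r58=111010 pc4: +16 =272
r59=111011 pc5: +32 =304
r60=111100 pc4: +16 =320
r61=111101 pc5: +32 =352
r62=111110 pc5: +32 =384
r63=111111 pc6: +64 =448
r64=1000000 pc1: +2 =450
r65=1000001 pc2: +4 =454
r66=1000010 pc2: +4 =458
r67=1000011 pc3: +8 =466
r68=1000100 pc2: +4 =470
r69=1000101 pc3: +8 =478
r70=1000110 pc3: +8 =486
r71=1000111 pc4: +16 =502
r72=1001000 pc2: +4 =506
r73=1001001 pc3: +8 =514
r74=1001010 pc3: +8 =522
r75=1001011 pc4: +16 =538
r76=1001100 pc3: +8 =546
r77=1001101 pc4: +16 =562
r78=1001110 pc4: +16 =578
r79=1001111 pc5: +32 =610
r80=1010000 pc2: +4 =614
r81=1010001 pc3: +8 =622
r82=1010010 pc3: +8 =630
r83=1010011 pc4: +16 =646
r84=1010100 pc3: +8 =654
r85=1010101 pc4: +16 =670
r86=1010110 pc4: +16 =686
r87=1010111 pc5: +32 =718
r88=1011000 pc3: +8 =726
r89=1011001 pc4: +16 =742
r90=1011010 pc4: +16 =758
r91=1011011 pc5: +32 =790
r92=1011100 pc4: +16 =806
r93=1011101 pc5: +32 =838
r94=1011110 pc5: +32 =870
r95=1011111 pc6: +64 =934
r96=1100000 pc2: +4 =938
r97=1100001 pc3: +8 =946
r98=1100010 pc3: +8 =954
r99=1100011 pc4: +16 =970
r100=1100100 pc3: +8 =978
r101=1100101 pc4: +16 =994
r102=1100110 pc4: +16 =1010
r103=1100111 pc5: +32 =1042
r104=1101000 pc3: +8 =1050
r105=1101001 pc4: +16 =1066
r106=1101010 pc4: +16 =1082
r107=1101011 pc5: +32 =1114
r108=1101100 pc4: +16 =1130
r109=1101101 pc5: +32 =1162
r110=1101110 pc5: +32 =1194
r111=1101111 pc6: +64 =1258
r112=1110000 pc3: +8 =1266
r113=1110001 pc4: +16 =1282
r114=1110010 pc4: +16 =1298
r115=1110011 pc5: +32 =1330
r116=1110100 pc4: +16 =1346
r117=1110101 pc5: +32 =1378
r118=1110110 pc5: +32 =1410
r119=1110111 pc6: +64 =1474
r120=1111000 pc4: +16 =1490
r121=1111001 pc5: +32 =1522
r122=1111010 pc5: +32 =1554
r123=1111011 pc6: +64 =1618
r124=1111100 pc5: +32 =1650
r125=1111101 pc6: +64 =1714
r126=1111110 pc6: +64 =1778
r127=1111111 pc7: +128 =1906
r128=10000000 pc1: +2 =1908
r129=10000001 pc2: +4 =1912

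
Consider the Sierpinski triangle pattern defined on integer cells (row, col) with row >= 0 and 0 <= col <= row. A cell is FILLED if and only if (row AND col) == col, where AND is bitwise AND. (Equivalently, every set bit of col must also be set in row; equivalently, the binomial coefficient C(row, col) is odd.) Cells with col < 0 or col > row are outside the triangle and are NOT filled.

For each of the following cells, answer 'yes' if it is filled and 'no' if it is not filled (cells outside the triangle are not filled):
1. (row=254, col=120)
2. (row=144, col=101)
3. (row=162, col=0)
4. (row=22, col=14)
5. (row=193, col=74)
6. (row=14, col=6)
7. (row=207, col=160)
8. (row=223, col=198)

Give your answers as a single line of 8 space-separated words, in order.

Answer: yes no yes no no yes no yes

Derivation:
(254,120): row=0b11111110, col=0b1111000, row AND col = 0b1111000 = 120; 120 == 120 -> filled
(144,101): row=0b10010000, col=0b1100101, row AND col = 0b0 = 0; 0 != 101 -> empty
(162,0): row=0b10100010, col=0b0, row AND col = 0b0 = 0; 0 == 0 -> filled
(22,14): row=0b10110, col=0b1110, row AND col = 0b110 = 6; 6 != 14 -> empty
(193,74): row=0b11000001, col=0b1001010, row AND col = 0b1000000 = 64; 64 != 74 -> empty
(14,6): row=0b1110, col=0b110, row AND col = 0b110 = 6; 6 == 6 -> filled
(207,160): row=0b11001111, col=0b10100000, row AND col = 0b10000000 = 128; 128 != 160 -> empty
(223,198): row=0b11011111, col=0b11000110, row AND col = 0b11000110 = 198; 198 == 198 -> filled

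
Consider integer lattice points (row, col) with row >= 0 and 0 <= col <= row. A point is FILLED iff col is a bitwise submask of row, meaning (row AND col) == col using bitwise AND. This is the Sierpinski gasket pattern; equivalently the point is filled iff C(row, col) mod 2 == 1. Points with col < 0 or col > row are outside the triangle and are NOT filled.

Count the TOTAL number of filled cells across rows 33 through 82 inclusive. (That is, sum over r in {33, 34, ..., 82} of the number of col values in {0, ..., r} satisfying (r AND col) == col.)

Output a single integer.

r33=100001 pc2: +4 =4
r34=100010 pc2: +4 =8
r35=100011 pc3: +8 =16
r36=100100 pc2: +4 =20
r37=100101 pc3: +8 =28
r38=100110 pc3: +8 =36
r39=100111 pc4: +16 =52
r40=101000 pc2: +4 =56
r41=101001 pc3: +8 =64
r42=101010 pc3: +8 =72
r43=101011 pc4: +16 =88
r44=101100 pc3: +8 =96
r45=101101 pc4: +16 =112
r46=101110 pc4: +16 =128
r47=101111 pc5: +32 =160
r48=110000 pc2: +4 =164
r49=110001 pc3: +8 =172
r50=110010 pc3: +8 =180
r51=110011 pc4: +16 =196
r52=110100 pc3: +8 =204
r53=110101 pc4: +16 =220
r54=110110 pc4: +16 =236
r55=110111 pc5: +32 =268
r56=111000 pc3: +8 =276
r57=111001 pc4: +16 =292
r58=111010 pc4: +16 =308
r59=111011 pc5: +32 =340
r60=111100 pc4: +16 =356
r61=111101 pc5: +32 =388
r62=111110 pc5: +32 =420
r63=111111 pc6: +64 =484
r64=1000000 pc1: +2 =486
r65=1000001 pc2: +4 =490
r66=1000010 pc2: +4 =494
r67=1000011 pc3: +8 =502
r68=1000100 pc2: +4 =506
r69=1000101 pc3: +8 =514
r70=1000110 pc3: +8 =522
r71=1000111 pc4: +16 =538
r72=1001000 pc2: +4 =542
r73=1001001 pc3: +8 =550
r74=1001010 pc3: +8 =558
r75=1001011 pc4: +16 =574
r76=1001100 pc3: +8 =582
r77=1001101 pc4: +16 =598
r78=1001110 pc4: +16 =614
r79=1001111 pc5: +32 =646
r80=1010000 pc2: +4 =650
r81=1010001 pc3: +8 =658
r82=1010010 pc3: +8 =666

Answer: 666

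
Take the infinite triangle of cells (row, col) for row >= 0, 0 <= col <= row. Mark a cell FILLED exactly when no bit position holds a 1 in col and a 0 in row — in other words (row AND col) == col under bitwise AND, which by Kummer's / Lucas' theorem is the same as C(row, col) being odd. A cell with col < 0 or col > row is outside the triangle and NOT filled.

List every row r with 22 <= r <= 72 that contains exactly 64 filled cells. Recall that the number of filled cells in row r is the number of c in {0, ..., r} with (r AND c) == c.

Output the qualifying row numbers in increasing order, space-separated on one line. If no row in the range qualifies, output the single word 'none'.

Row r has 2^popcount(r) filled cells, so we need popcount(r) = log2(64) = 6.
Scan r = 22..72 and keep those with exactly 6 one-bits:
r=22=10110 popcount=3 -> skip
r=23=10111 popcount=4 -> skip
r=24=11000 popcount=2 -> skip
r=25=11001 popcount=3 -> skip
r=26=11010 popcount=3 -> skip
r=27=11011 popcount=4 -> skip
r=28=11100 popcount=3 -> skip
r=29=11101 popcount=4 -> skip
r=30=11110 popcount=4 -> skip
r=31=11111 popcount=5 -> skip
r=32=100000 popcount=1 -> skip
r=33=100001 popcount=2 -> skip
r=34=100010 popcount=2 -> skip
r=35=100011 popcount=3 -> skip
r=36=100100 popcount=2 -> skip
r=37=100101 popcount=3 -> skip
r=38=100110 popcount=3 -> skip
r=39=100111 popcount=4 -> skip
r=40=101000 popcount=2 -> skip
r=41=101001 popcount=3 -> skip
r=42=101010 popcount=3 -> skip
r=43=101011 popcount=4 -> skip
r=44=101100 popcount=3 -> skip
r=45=101101 popcount=4 -> skip
r=46=101110 popcount=4 -> skip
r=47=101111 popcount=5 -> skip
r=48=110000 popcount=2 -> skip
r=49=110001 popcount=3 -> skip
r=50=110010 popcount=3 -> skip
r=51=110011 popcount=4 -> skip
r=52=110100 popcount=3 -> skip
r=53=110101 popcount=4 -> skip
r=54=110110 popcount=4 -> skip
r=55=110111 popcount=5 -> skip
r=56=111000 popcount=3 -> skip
r=57=111001 popcount=4 -> skip
r=58=111010 popcount=4 -> skip
r=59=111011 popcount=5 -> skip
r=60=111100 popcount=4 -> skip
r=61=111101 popcount=5 -> skip
r=62=111110 popcount=5 -> skip
r=63=111111 popcount=6 -> KEEP
r=64=1000000 popcount=1 -> skip
r=65=1000001 popcount=2 -> skip
r=66=1000010 popcount=2 -> skip
r=67=1000011 popcount=3 -> skip
r=68=1000100 popcount=2 -> skip
r=69=1000101 popcount=3 -> skip
r=70=1000110 popcount=3 -> skip
r=71=1000111 popcount=4 -> skip
r=72=1001000 popcount=2 -> skip
Kept rows: 63

Answer: 63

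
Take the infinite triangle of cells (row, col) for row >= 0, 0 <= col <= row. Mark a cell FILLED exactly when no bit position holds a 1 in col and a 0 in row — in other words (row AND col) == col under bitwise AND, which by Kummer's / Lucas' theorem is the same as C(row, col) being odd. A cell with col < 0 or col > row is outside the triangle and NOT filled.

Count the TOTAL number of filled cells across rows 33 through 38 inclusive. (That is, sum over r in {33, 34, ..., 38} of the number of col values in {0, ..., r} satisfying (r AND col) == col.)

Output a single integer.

r33=100001 pc2: +4 =4
r34=100010 pc2: +4 =8
r35=100011 pc3: +8 =16
r36=100100 pc2: +4 =20
r37=100101 pc3: +8 =28
r38=100110 pc3: +8 =36

Answer: 36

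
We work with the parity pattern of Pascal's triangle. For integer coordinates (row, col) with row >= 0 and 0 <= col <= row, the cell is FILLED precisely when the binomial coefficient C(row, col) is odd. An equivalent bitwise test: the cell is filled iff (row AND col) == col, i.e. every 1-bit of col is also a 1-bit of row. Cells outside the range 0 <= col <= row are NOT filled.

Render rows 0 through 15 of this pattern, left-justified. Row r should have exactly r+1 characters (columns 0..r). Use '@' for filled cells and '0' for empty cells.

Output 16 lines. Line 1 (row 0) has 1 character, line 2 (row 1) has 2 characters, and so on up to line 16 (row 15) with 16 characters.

Answer: @
@@
@0@
@@@@
@000@
@@00@@
@0@0@0@
@@@@@@@@
@0000000@
@@000000@@
@0@00000@0@
@@@@0000@@@@
@000@000@000@
@@00@@00@@00@@
@0@0@0@0@0@0@0@
@@@@@@@@@@@@@@@@

Derivation:
r0=0: @
r1=1: @@
r2=10: @0@
r3=11: @@@@
r4=100: @000@
r5=101: @@00@@
r6=110: @0@0@0@
r7=111: @@@@@@@@
r8=1000: @0000000@
r9=1001: @@000000@@
r10=1010: @0@00000@0@
r11=1011: @@@@0000@@@@
r12=1100: @000@000@000@
r13=1101: @@00@@00@@00@@
r14=1110: @0@0@0@0@0@0@0@
r15=1111: @@@@@@@@@@@@@@@@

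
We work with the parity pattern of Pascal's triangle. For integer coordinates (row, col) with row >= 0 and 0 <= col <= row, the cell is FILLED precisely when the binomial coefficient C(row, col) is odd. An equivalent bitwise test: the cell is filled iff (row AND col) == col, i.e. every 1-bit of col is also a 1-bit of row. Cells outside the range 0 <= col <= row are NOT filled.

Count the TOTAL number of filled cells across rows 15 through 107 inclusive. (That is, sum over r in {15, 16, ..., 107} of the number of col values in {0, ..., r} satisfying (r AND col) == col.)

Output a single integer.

Answer: 1330

Derivation:
r15=1111 pc4: +16 =16
r16=10000 pc1: +2 =18
r17=10001 pc2: +4 =22
r18=10010 pc2: +4 =26
r19=10011 pc3: +8 =34
r20=10100 pc2: +4 =38
r21=10101 pc3: +8 =46
r22=10110 pc3: +8 =54
r23=10111 pc4: +16 =70
r24=11000 pc2: +4 =74
r25=11001 pc3: +8 =82
r26=11010 pc3: +8 =90
r27=11011 pc4: +16 =106
r28=11100 pc3: +8 =114
r29=11101 pc4: +16 =130
r30=11110 pc4: +16 =146
r31=11111 pc5: +32 =178
r32=100000 pc1: +2 =180
r33=100001 pc2: +4 =184
r34=100010 pc2: +4 =188
r35=100011 pc3: +8 =196
r36=100100 pc2: +4 =200
r37=100101 pc3: +8 =208
r38=100110 pc3: +8 =216
r39=100111 pc4: +16 =232
r40=101000 pc2: +4 =236
r41=101001 pc3: +8 =244
r42=101010 pc3: +8 =252
r43=101011 pc4: +16 =268
r44=101100 pc3: +8 =276
r45=101101 pc4: +16 =292
r46=101110 pc4: +16 =308
r47=101111 pc5: +32 =340
r48=110000 pc2: +4 =344
r49=110001 pc3: +8 =352
r50=110010 pc3: +8 =360
r51=110011 pc4: +16 =376
r52=110100 pc3: +8 =384
r53=110101 pc4: +16 =400
r54=110110 pc4: +16 =416
r55=110111 pc5: +32 =448
r56=111000 pc3: +8 =456
r57=111001 pc4: +16 =472
r58=111010 pc4: +16 =488
r59=111011 pc5: +32 =520
r60=111100 pc4: +16 =536
r61=111101 pc5: +32 =568
r62=111110 pc5: +32 =600
r63=111111 pc6: +64 =664
r64=1000000 pc1: +2 =666
r65=1000001 pc2: +4 =670
r66=1000010 pc2: +4 =674
r67=1000011 pc3: +8 =682
r68=1000100 pc2: +4 =686
r69=1000101 pc3: +8 =694
r70=1000110 pc3: +8 =702
r71=1000111 pc4: +16 =718
r72=1001000 pc2: +4 =722
r73=1001001 pc3: +8 =730
r74=1001010 pc3: +8 =738
r75=1001011 pc4: +16 =754
r76=1001100 pc3: +8 =762
r77=1001101 pc4: +16 =778
r78=1001110 pc4: +16 =794
r79=1001111 pc5: +32 =826
r80=1010000 pc2: +4 =830
r81=1010001 pc3: +8 =838
r82=1010010 pc3: +8 =846
r83=1010011 pc4: +16 =862
r84=1010100 pc3: +8 =870
r85=1010101 pc4: +16 =886
r86=1010110 pc4: +16 =902
r87=1010111 pc5: +32 =934
r88=1011000 pc3: +8 =942
r89=1011001 pc4: +16 =958
r90=1011010 pc4: +16 =974
r91=1011011 pc5: +32 =1006
r92=1011100 pc4: +16 =1022
r93=1011101 pc5: +32 =1054
r94=1011110 pc5: +32 =1086
r95=1011111 pc6: +64 =1150
r96=1100000 pc2: +4 =1154
r97=1100001 pc3: +8 =1162
r98=1100010 pc3: +8 =1170
r99=1100011 pc4: +16 =1186
r100=1100100 pc3: +8 =1194
r101=1100101 pc4: +16 =1210
r102=1100110 pc4: +16 =1226
r103=1100111 pc5: +32 =1258
r104=1101000 pc3: +8 =1266
r105=1101001 pc4: +16 =1282
r106=1101010 pc4: +16 =1298
r107=1101011 pc5: +32 =1330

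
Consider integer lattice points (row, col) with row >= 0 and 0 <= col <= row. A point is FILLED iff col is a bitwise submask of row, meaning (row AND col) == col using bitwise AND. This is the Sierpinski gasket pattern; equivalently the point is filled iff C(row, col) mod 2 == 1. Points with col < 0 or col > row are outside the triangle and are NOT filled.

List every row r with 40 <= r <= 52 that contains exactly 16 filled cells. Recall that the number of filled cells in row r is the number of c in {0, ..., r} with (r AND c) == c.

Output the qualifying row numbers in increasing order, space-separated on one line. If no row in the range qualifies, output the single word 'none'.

Answer: 43 45 46 51

Derivation:
Row r has 2^popcount(r) filled cells, so we need popcount(r) = log2(16) = 4.
Scan r = 40..52 and keep those with exactly 4 one-bits:
r=40=101000 popcount=2 -> skip
r=41=101001 popcount=3 -> skip
r=42=101010 popcount=3 -> skip
r=43=101011 popcount=4 -> KEEP
r=44=101100 popcount=3 -> skip
r=45=101101 popcount=4 -> KEEP
r=46=101110 popcount=4 -> KEEP
r=47=101111 popcount=5 -> skip
r=48=110000 popcount=2 -> skip
r=49=110001 popcount=3 -> skip
r=50=110010 popcount=3 -> skip
r=51=110011 popcount=4 -> KEEP
r=52=110100 popcount=3 -> skip
Kept rows: 43 45 46 51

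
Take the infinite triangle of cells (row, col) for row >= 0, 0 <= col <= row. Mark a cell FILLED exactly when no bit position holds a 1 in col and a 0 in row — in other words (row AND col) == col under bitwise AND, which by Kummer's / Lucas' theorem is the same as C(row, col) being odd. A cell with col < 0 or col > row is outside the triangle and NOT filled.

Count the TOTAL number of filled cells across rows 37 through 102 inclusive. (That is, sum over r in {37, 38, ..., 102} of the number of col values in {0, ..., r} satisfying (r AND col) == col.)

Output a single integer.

r37=100101 pc3: +8 =8
r38=100110 pc3: +8 =16
r39=100111 pc4: +16 =32
r40=101000 pc2: +4 =36
r41=101001 pc3: +8 =44
r42=101010 pc3: +8 =52
r43=101011 pc4: +16 =68
r44=101100 pc3: +8 =76
r45=101101 pc4: +16 =92
r46=101110 pc4: +16 =108
r47=101111 pc5: +32 =140
r48=110000 pc2: +4 =144
r49=110001 pc3: +8 =152
r50=110010 pc3: +8 =160
r51=110011 pc4: +16 =176
r52=110100 pc3: +8 =184
r53=110101 pc4: +16 =200
r54=110110 pc4: +16 =216
r55=110111 pc5: +32 =248
r56=111000 pc3: +8 =256
r57=111001 pc4: +16 =272
r58=111010 pc4: +16 =288
r59=111011 pc5: +32 =320
r60=111100 pc4: +16 =336
r61=111101 pc5: +32 =368
r62=111110 pc5: +32 =400
r63=111111 pc6: +64 =464
r64=1000000 pc1: +2 =466
r65=1000001 pc2: +4 =470
r66=1000010 pc2: +4 =474
r67=1000011 pc3: +8 =482
r68=1000100 pc2: +4 =486
r69=1000101 pc3: +8 =494
r70=1000110 pc3: +8 =502
r71=1000111 pc4: +16 =518
r72=1001000 pc2: +4 =522
r73=1001001 pc3: +8 =530
r74=1001010 pc3: +8 =538
r75=1001011 pc4: +16 =554
r76=1001100 pc3: +8 =562
r77=1001101 pc4: +16 =578
r78=1001110 pc4: +16 =594
r79=1001111 pc5: +32 =626
r80=1010000 pc2: +4 =630
r81=1010001 pc3: +8 =638
r82=1010010 pc3: +8 =646
r83=1010011 pc4: +16 =662
r84=1010100 pc3: +8 =670
r85=1010101 pc4: +16 =686
r86=1010110 pc4: +16 =702
r87=1010111 pc5: +32 =734
r88=1011000 pc3: +8 =742
r89=1011001 pc4: +16 =758
r90=1011010 pc4: +16 =774
r91=1011011 pc5: +32 =806
r92=1011100 pc4: +16 =822
r93=1011101 pc5: +32 =854
r94=1011110 pc5: +32 =886
r95=1011111 pc6: +64 =950
r96=1100000 pc2: +4 =954
r97=1100001 pc3: +8 =962
r98=1100010 pc3: +8 =970
r99=1100011 pc4: +16 =986
r100=1100100 pc3: +8 =994
r101=1100101 pc4: +16 =1010
r102=1100110 pc4: +16 =1026

Answer: 1026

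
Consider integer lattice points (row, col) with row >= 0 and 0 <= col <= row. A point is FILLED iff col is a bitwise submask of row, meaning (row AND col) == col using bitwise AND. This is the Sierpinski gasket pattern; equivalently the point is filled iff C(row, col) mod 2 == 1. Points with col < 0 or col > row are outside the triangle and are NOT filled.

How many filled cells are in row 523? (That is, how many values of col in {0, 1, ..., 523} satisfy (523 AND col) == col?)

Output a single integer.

523 in binary = 1000001011
popcount(523) = number of 1-bits in 1000001011 = 4
A col c satisfies (523 AND c) == c iff every set bit of c is also set in 523; each of the 4 set bits of 523 can independently be on or off in c.
count = 2^4 = 16

Answer: 16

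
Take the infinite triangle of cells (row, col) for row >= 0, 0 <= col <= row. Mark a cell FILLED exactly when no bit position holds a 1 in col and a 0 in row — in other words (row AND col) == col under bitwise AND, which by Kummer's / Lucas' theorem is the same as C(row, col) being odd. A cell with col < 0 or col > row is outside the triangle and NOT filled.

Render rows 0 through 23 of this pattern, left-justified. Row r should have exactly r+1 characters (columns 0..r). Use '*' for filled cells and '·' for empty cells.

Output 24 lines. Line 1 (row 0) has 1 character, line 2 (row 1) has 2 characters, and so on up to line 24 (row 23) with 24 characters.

r0=0: *
r1=1: **
r2=10: *·*
r3=11: ****
r4=100: *···*
r5=101: **··**
r6=110: *·*·*·*
r7=111: ********
r8=1000: *·······*
r9=1001: **······**
r10=1010: *·*·····*·*
r11=1011: ****····****
r12=1100: *···*···*···*
r13=1101: **··**··**··**
r14=1110: *·*·*·*·*·*·*·*
r15=1111: ****************
r16=10000: *···············*
r17=10001: **··············**
r18=10010: *·*·············*·*
r19=10011: ****············****
r20=10100: *···*···········*···*
r21=10101: **··**··········**··**
r22=10110: *·*·*·*·········*·*·*·*
r23=10111: ********········********

Answer: *
**
*·*
****
*···*
**··**
*·*·*·*
********
*·······*
**······**
*·*·····*·*
****····****
*···*···*···*
**··**··**··**
*·*·*·*·*·*·*·*
****************
*···············*
**··············**
*·*·············*·*
****············****
*···*···········*···*
**··**··········**··**
*·*·*·*·········*·*·*·*
********········********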